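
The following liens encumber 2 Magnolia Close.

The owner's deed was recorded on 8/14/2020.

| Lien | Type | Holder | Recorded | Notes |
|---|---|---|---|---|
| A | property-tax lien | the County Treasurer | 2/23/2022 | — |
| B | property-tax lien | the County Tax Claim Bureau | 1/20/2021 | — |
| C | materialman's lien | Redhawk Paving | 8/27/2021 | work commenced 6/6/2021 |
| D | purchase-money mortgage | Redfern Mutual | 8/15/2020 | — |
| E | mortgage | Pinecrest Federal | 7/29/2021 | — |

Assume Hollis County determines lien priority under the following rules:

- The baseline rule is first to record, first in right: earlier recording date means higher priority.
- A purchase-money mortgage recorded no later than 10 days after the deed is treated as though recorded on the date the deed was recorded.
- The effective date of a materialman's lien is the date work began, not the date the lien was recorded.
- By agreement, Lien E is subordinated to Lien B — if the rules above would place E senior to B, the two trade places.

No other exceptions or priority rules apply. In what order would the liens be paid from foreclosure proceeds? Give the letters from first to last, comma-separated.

Effective dates after the stated exceptions: C's effective date is 6/6/2021, when work began; D's effective date is the deed date, 8/14/2020.
By effective date: D (8/14/2020), B (1/20/2021), C (6/6/2021), E (7/29/2021), A (2/23/2022).
Since E is not senior to B, the subordination leaves the order unchanged.

D, B, C, E, A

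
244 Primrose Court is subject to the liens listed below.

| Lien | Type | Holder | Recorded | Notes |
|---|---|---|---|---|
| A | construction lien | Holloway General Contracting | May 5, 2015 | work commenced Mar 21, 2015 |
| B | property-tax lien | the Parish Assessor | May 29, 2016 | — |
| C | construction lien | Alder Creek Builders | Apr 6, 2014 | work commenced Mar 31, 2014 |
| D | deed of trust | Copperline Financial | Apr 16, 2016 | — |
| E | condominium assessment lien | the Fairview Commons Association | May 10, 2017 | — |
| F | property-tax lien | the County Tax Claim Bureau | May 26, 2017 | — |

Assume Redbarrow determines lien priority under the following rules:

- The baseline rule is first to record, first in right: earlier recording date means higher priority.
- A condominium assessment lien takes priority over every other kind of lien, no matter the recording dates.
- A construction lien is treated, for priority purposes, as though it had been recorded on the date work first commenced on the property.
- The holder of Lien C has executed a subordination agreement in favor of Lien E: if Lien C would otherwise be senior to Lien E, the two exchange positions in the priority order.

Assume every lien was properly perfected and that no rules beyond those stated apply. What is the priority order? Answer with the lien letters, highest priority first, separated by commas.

Adjusting effective dates: A is treated as recorded Mar 21, 2015, the work-commencement date; C's effective date is Mar 31, 2014, when work began.
E is a condominium assessment lien, so it outranks all other liens regardless of date.
The other liens, earliest effective date first: C (Mar 31, 2014), A (Mar 21, 2015), D (Apr 16, 2016), B (May 29, 2016), F (May 26, 2017).
C is already junior to E, so the subordination agreement changes nothing.

E, C, A, D, B, F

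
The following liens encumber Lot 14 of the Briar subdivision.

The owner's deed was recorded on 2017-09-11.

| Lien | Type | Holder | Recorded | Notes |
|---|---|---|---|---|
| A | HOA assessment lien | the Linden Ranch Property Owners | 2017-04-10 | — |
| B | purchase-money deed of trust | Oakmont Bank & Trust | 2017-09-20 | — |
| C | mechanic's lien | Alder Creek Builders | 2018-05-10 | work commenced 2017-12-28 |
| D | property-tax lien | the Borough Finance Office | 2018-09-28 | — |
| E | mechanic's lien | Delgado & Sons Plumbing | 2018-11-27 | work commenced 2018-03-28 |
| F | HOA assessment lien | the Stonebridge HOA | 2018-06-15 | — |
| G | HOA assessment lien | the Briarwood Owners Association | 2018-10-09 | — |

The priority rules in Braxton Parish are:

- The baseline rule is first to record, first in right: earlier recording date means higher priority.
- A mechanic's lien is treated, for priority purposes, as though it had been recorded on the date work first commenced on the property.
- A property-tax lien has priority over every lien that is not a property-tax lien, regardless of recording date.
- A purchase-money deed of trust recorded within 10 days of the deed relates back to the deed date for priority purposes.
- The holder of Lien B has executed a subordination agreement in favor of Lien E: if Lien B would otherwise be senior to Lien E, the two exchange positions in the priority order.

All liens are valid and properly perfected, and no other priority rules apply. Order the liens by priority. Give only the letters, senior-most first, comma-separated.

D, A, E, C, B, F, G

Adjusting effective dates: B relates back to the deed date 2017-09-11; C is treated as recorded 2017-12-28, the work-commencement date; E is treated as recorded 2018-03-28, the work-commencement date.
D is a property-tax lien, so it outranks all other liens regardless of date.
Remaining liens by effective date: A (2017-04-10), B (2017-09-11), C (2017-12-28), E (2018-03-28), F (2018-06-15), G (2018-10-09).
B would otherwise be senior to E, so under the subordination agreement B and E exchange positions.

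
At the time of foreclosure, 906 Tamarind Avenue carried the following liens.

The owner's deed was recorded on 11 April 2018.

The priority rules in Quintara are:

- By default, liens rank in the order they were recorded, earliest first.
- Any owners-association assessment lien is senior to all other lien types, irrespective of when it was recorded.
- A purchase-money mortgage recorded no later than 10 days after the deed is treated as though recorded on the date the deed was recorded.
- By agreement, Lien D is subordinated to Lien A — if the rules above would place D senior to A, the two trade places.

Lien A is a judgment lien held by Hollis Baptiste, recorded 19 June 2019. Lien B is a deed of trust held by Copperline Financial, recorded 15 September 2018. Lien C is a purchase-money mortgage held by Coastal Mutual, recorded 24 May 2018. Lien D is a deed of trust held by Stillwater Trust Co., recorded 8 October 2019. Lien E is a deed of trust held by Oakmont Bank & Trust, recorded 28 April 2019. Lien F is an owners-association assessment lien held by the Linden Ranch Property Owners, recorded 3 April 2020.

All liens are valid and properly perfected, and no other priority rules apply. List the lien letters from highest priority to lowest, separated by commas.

F, C, B, E, A, D

Effective dates: C was recorded 43 days after the deed, outside the 10-day window, so it keeps its recording date.
F is an owners-association assessment lien and takes priority over every other lien.
Ordering the rest by effective date: C (24 May 2018), B (15 September 2018), E (28 April 2019), A (19 June 2019), D (8 October 2019).
D already ranks below A; the subordination has no effect.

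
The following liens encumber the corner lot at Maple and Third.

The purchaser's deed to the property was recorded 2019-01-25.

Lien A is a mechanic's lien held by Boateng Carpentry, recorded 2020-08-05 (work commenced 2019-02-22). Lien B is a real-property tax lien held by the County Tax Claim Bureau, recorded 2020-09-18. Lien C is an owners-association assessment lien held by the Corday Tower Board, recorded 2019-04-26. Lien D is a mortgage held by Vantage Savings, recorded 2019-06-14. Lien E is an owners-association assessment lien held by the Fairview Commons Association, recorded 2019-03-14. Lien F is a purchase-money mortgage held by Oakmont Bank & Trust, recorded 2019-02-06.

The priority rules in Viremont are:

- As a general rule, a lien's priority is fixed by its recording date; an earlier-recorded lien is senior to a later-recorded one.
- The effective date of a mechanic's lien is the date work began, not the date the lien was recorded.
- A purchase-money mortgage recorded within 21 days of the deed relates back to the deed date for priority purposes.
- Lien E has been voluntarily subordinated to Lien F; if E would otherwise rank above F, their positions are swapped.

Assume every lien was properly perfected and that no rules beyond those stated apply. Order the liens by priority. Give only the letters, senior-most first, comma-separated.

Effective dates: A's effective date is 2019-02-22, when work began; F was recorded within the 21-day window, so its effective date is the deed date 2019-01-25.
Sorted by effective date: F (2019-01-25), A (2019-02-22), E (2019-03-14), C (2019-04-26), D (2019-06-14), B (2020-09-18).
Since E is not senior to F, the subordination leaves the order unchanged.

F, A, E, C, D, B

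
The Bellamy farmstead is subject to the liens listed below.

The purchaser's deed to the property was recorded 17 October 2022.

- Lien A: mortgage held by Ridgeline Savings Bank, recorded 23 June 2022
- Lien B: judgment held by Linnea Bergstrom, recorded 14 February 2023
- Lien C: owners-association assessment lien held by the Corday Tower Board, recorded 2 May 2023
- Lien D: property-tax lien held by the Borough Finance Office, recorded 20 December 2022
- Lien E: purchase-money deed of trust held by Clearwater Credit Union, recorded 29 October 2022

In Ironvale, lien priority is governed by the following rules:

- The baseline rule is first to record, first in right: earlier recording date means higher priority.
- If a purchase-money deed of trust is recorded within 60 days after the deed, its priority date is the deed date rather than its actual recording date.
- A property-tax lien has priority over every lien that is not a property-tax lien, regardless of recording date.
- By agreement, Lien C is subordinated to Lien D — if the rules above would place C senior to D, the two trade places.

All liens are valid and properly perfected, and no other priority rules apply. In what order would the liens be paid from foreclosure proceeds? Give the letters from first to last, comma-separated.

D, A, E, B, C

Adjusting effective dates: E's effective date is the deed date, 17 October 2022.
As a property-tax lien, D is senior to every other lien.
Remaining liens by effective date: A (23 June 2022), E (17 October 2022), B (14 February 2023), C (2 May 2023).
C already ranks below D; the subordination has no effect.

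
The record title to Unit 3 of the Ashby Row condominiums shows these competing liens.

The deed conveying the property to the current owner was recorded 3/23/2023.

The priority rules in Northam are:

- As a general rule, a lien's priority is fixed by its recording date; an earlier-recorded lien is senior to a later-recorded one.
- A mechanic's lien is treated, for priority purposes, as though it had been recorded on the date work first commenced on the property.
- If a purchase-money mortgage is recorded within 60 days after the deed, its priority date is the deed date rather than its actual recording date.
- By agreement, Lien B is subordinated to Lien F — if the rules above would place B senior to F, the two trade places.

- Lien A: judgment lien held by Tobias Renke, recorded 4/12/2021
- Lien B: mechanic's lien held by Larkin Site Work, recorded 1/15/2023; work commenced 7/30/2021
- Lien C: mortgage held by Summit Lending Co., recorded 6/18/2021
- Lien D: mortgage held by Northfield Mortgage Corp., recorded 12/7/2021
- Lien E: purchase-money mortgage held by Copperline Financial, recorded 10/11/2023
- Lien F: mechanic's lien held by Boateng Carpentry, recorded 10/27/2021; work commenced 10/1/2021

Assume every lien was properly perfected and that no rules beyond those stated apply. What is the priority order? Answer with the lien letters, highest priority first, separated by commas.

Adjusting effective dates: B's effective date is 7/30/2021, when work began; E was recorded 202 days after the deed, outside the 60-day window, so it keeps its recording date; F is treated as recorded 10/1/2021, the work-commencement date.
Ordering by effective date: A (4/12/2021), C (6/18/2021), B (7/30/2021), F (10/1/2021), D (12/7/2021), E (10/11/2023).
Because B would otherwise rank above F, the subordination swaps them.

A, C, F, B, D, E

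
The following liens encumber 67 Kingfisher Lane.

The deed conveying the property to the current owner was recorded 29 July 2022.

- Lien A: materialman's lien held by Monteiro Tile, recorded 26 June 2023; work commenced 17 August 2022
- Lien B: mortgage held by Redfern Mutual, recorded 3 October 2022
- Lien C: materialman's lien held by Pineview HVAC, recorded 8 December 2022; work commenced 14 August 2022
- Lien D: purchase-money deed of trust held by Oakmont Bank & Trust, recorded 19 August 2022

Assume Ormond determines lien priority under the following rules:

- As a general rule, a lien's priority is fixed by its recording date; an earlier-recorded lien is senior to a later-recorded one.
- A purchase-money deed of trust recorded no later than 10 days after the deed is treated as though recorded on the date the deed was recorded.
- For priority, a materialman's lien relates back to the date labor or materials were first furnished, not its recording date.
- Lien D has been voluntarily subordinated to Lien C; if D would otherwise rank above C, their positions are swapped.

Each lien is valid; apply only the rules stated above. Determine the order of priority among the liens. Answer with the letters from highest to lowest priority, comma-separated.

First, effective dates: A is treated as recorded 17 August 2022, the work-commencement date; C relates back to 14 August 2022 (work commenced); D was recorded 21 days after the deed — beyond 10 days — so no relation-back applies.
Sorted by effective date: C (14 August 2022), A (17 August 2022), D (19 August 2022), B (3 October 2022).
Since D is not senior to C, the subordination leaves the order unchanged.

C, A, D, B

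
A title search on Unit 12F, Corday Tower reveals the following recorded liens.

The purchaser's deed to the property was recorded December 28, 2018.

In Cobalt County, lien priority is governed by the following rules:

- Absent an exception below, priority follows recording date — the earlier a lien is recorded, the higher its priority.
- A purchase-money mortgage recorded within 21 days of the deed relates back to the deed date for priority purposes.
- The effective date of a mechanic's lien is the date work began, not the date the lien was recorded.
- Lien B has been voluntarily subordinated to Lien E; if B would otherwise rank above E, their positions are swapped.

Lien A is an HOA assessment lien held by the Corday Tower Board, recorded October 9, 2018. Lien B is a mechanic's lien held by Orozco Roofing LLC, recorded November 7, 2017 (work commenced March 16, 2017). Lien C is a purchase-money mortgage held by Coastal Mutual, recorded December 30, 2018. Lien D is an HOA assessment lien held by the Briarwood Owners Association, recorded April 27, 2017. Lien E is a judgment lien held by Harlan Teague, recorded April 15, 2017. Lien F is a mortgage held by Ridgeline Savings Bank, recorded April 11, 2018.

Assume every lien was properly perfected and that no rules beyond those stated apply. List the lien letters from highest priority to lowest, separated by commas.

E, B, D, F, A, C

Adjusting effective dates: B is treated as recorded March 16, 2017, the work-commencement date; C was recorded within the 21-day window, so its effective date is the deed date December 28, 2018.
Sorted by effective date: B (March 16, 2017), E (April 15, 2017), D (April 27, 2017), F (April 11, 2018), A (October 9, 2018), C (December 28, 2018).
The subordination applies — B was senior to E — so B and E swap.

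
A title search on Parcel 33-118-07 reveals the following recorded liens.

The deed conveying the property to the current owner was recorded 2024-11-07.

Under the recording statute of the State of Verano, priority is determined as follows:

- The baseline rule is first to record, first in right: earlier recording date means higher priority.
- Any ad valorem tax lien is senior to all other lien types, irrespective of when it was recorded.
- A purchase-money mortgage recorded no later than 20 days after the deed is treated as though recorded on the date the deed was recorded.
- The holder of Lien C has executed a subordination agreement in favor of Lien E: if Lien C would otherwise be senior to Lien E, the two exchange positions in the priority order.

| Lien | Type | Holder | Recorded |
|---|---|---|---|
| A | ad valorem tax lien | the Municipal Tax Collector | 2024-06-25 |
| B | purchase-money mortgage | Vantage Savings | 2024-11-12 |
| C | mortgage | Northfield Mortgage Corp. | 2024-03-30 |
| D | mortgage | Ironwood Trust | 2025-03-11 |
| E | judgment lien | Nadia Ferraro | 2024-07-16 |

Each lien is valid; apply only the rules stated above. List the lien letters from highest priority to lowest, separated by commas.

First, effective dates: B was recorded within the 20-day window, so its effective date is the deed date 2024-11-07.
A is an ad valorem tax lien, so it outranks all other liens regardless of date.
Ordering the rest by effective date: C (2024-03-30), E (2024-07-16), B (2024-11-07), D (2025-03-11).
The subordination applies — C was senior to E — so C and E swap.

A, E, C, B, D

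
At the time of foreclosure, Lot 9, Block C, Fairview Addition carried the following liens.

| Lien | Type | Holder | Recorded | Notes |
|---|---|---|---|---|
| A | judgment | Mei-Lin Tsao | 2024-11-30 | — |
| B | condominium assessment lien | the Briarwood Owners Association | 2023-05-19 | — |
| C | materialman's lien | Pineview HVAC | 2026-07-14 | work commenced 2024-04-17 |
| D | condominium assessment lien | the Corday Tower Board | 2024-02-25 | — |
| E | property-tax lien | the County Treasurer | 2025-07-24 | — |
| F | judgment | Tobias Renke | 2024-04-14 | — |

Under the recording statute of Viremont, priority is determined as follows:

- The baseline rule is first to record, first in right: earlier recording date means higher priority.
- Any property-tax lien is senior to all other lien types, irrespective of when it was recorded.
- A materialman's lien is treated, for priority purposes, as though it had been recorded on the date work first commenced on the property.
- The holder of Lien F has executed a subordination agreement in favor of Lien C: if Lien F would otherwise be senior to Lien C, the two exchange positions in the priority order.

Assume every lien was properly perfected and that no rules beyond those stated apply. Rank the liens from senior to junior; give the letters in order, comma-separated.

E, B, D, C, F, A

Effective dates: C is treated as recorded 2024-04-17, the work-commencement date.
As a property-tax lien, E is senior to every other lien.
Among the remaining liens, by effective date: B (2023-05-19), D (2024-02-25), F (2024-04-14), C (2024-04-17), A (2024-11-30).
Because F would otherwise rank above C, the subordination swaps them.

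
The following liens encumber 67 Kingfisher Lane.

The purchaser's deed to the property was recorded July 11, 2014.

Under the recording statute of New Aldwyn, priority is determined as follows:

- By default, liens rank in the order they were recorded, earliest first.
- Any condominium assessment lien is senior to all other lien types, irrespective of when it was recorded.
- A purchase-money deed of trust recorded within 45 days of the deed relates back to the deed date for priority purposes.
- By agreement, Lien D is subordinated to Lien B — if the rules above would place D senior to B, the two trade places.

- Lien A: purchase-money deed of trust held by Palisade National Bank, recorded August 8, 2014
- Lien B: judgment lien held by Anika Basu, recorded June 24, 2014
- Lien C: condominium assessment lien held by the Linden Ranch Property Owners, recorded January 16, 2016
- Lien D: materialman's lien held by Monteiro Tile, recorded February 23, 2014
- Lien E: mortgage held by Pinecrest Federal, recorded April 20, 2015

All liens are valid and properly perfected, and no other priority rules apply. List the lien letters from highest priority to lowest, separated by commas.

C, B, D, A, E

Effective dates after the stated exceptions: A was recorded within the 45-day window, so its effective date is the deed date July 11, 2014.
As a condominium assessment lien, C is senior to every other lien.
The other liens, earliest effective date first: D (February 23, 2014), B (June 24, 2014), A (July 11, 2014), E (April 20, 2015).
The subordination applies — D was senior to B — so D and B swap.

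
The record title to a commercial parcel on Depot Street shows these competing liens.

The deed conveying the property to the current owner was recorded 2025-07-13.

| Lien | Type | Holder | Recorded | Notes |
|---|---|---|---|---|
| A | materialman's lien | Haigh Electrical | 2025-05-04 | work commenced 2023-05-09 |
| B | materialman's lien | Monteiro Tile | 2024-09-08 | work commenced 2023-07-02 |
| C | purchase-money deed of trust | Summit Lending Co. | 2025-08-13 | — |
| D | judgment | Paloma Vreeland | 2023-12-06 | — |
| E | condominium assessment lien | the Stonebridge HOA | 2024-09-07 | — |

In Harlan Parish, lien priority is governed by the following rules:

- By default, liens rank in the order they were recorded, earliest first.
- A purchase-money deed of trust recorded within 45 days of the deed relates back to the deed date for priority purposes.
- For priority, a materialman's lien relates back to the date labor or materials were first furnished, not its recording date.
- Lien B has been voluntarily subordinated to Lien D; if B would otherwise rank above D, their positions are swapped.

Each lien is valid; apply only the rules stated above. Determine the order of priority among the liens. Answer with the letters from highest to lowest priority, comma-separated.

A, D, B, E, C

First, effective dates: A relates back to 2023-05-09 (work commenced); B is treated as recorded 2023-07-02, the work-commencement date; C's effective date is the deed date, 2025-07-13.
By effective date, earliest first: A (2023-05-09), B (2023-07-02), D (2023-12-06), E (2024-09-07), C (2025-07-13).
Because B would otherwise rank above D, the subordination swaps them.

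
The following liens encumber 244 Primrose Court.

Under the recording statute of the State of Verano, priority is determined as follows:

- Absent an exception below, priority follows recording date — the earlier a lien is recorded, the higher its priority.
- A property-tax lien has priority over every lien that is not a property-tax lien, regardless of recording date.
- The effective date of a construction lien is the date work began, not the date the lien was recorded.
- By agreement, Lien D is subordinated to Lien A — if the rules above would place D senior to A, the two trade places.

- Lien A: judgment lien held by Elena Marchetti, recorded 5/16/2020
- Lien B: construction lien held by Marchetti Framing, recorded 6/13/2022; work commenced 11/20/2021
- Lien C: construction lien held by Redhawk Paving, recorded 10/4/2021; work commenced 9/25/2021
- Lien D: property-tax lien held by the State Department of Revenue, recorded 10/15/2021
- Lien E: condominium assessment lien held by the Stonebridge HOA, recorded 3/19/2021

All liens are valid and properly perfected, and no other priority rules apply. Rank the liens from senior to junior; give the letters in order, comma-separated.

A, D, E, C, B

First, effective dates: B's effective date is 11/20/2021, when work began; C relates back to 9/25/2021 (work commenced).
D is a property-tax lien and takes priority over every other lien.
Among the remaining liens, by effective date: A (5/16/2020), E (3/19/2021), C (9/25/2021), B (11/20/2021).
D is senior to A before the subordination, so the two trade places.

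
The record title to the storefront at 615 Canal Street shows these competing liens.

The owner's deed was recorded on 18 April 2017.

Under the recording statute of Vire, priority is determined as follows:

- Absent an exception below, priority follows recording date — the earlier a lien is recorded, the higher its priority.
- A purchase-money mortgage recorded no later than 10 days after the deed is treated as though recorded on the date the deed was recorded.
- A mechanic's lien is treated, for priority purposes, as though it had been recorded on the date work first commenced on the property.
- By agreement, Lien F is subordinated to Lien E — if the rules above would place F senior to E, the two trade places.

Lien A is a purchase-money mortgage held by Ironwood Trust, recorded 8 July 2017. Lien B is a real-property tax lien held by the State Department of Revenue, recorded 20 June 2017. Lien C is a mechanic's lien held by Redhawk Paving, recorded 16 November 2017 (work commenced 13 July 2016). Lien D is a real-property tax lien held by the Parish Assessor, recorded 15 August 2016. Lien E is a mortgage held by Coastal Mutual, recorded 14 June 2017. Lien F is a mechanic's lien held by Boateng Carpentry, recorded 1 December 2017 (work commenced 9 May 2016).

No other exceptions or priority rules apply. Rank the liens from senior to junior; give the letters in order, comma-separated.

Effective dates: A missed the 10-day window (81 days after the deed), so its recording date stands; C is treated as recorded 13 July 2016, the work-commencement date; F's effective date is 9 May 2016, when work began.
By effective date, earliest first: F (9 May 2016), C (13 July 2016), D (15 August 2016), E (14 June 2017), B (20 June 2017), A (8 July 2017).
Because F would otherwise rank above E, the subordination swaps them.

E, C, D, F, B, A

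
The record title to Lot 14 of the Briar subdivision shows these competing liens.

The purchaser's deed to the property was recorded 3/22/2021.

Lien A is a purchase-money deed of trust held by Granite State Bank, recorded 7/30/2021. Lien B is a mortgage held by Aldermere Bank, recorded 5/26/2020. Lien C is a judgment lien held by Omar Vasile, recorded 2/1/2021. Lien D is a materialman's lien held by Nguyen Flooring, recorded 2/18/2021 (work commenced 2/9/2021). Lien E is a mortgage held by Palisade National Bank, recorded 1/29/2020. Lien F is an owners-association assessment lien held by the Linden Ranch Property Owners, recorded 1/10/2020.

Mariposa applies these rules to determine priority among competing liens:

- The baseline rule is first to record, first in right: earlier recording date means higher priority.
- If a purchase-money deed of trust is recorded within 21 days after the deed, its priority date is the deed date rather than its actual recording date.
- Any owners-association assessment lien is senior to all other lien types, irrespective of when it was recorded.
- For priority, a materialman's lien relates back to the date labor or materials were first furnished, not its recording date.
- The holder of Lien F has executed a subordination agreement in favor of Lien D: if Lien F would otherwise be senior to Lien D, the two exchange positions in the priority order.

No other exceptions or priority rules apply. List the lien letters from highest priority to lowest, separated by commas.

Effective dates: A was recorded 130 days after the deed — beyond 21 days — so no relation-back applies; D is treated as recorded 2/9/2021, the work-commencement date.
F is an owners-association assessment lien and takes priority over every other lien.
Ordering the rest by effective date: E (1/29/2020), B (5/26/2020), C (2/1/2021), D (2/9/2021), A (7/30/2021).
F would otherwise be senior to D, so under the subordination agreement F and D exchange positions.

D, E, B, C, F, A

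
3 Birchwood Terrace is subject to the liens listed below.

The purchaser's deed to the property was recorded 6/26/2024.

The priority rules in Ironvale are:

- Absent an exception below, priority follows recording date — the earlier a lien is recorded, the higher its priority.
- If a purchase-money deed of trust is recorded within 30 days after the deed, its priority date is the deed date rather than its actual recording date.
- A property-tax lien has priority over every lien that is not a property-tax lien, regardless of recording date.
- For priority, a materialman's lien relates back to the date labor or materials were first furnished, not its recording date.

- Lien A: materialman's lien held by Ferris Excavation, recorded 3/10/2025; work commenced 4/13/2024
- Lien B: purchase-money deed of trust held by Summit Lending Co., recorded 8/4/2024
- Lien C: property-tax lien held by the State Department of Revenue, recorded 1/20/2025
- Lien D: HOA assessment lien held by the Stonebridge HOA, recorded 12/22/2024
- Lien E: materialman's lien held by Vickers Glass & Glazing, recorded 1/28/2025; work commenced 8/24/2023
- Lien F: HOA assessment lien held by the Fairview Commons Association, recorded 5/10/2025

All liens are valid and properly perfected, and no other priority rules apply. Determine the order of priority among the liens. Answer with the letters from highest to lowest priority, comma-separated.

Effective dates: A relates back to 4/13/2024 (work commenced); B was recorded 39 days after the deed — beyond 30 days — so no relation-back applies; E is treated as recorded 8/24/2023, the work-commencement date.
C is a property-tax lien, so it outranks all other liens regardless of date.
The other liens, earliest effective date first: E (8/24/2023), A (4/13/2024), B (8/4/2024), D (12/22/2024), F (5/10/2025).

C, E, A, B, D, F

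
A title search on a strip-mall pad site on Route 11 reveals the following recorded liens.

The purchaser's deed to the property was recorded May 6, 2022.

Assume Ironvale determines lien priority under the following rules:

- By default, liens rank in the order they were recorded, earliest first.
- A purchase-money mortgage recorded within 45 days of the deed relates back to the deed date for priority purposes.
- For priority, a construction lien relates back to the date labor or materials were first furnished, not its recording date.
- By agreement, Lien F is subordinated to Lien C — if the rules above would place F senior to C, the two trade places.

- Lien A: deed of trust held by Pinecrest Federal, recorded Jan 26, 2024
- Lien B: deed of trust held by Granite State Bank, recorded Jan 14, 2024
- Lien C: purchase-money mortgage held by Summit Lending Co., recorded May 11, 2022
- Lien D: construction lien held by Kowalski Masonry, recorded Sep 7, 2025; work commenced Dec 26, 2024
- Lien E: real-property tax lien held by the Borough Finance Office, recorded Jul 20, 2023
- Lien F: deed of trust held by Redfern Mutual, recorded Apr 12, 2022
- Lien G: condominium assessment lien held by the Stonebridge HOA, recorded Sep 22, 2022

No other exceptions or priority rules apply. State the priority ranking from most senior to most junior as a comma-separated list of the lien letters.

Effective dates: C relates back to the deed date May 6, 2022; D relates back to Dec 26, 2024 (work commenced).
By effective date: F (Apr 12, 2022), C (May 6, 2022), G (Sep 22, 2022), E (Jul 20, 2023), B (Jan 14, 2024), A (Jan 26, 2024), D (Dec 26, 2024).
The subordination applies — F was senior to C — so F and C swap.

C, F, G, E, B, A, D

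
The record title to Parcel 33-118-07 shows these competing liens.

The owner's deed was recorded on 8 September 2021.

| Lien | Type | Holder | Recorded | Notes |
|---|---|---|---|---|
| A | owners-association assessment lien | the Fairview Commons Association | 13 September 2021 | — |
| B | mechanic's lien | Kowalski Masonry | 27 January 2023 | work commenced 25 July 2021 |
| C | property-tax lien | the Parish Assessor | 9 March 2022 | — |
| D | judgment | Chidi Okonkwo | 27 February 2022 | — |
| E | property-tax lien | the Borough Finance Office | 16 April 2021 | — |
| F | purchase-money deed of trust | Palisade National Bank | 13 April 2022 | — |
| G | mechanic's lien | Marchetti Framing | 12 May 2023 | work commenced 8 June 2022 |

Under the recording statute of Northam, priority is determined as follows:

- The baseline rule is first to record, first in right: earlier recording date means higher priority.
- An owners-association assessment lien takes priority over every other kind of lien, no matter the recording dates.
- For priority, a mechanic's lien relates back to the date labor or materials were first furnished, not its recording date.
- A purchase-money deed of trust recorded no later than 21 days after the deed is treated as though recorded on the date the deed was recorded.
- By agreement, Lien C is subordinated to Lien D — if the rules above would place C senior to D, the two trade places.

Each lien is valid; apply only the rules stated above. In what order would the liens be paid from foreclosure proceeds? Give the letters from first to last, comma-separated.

A, E, B, D, C, F, G

Effective dates after the stated exceptions: B is treated as recorded 25 July 2021, the work-commencement date; F was recorded 217 days after the deed, outside the 21-day window, so it keeps its recording date; G's effective date is 8 June 2022, when work began.
A is an owners-association assessment lien and takes priority over every other lien.
Among the remaining liens, by effective date: E (16 April 2021), B (25 July 2021), D (27 February 2022), C (9 March 2022), F (13 April 2022), G (8 June 2022).
C is already junior to D, so the subordination agreement changes nothing.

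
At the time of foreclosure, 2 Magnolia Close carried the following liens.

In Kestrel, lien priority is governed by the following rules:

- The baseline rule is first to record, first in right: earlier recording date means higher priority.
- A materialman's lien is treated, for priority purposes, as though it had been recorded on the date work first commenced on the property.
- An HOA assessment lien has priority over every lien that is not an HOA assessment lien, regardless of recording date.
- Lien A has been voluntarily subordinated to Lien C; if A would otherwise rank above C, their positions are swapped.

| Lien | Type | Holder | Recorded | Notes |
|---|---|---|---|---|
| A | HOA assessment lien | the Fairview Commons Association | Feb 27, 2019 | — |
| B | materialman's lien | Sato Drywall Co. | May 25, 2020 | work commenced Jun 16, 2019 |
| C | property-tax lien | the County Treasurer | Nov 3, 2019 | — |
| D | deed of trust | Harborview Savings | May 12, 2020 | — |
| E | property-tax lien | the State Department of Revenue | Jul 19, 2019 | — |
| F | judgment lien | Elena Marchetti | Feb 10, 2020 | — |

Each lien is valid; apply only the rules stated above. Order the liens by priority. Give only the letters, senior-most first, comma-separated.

C, B, E, A, F, D

Effective dates after the stated exceptions: B relates back to Jun 16, 2019 (work commenced).
A is an HOA assessment lien, so it outranks all other liens regardless of date.
Among the remaining liens, by effective date: B (Jun 16, 2019), E (Jul 19, 2019), C (Nov 3, 2019), F (Feb 10, 2020), D (May 12, 2020).
A is senior to C before the subordination, so the two trade places.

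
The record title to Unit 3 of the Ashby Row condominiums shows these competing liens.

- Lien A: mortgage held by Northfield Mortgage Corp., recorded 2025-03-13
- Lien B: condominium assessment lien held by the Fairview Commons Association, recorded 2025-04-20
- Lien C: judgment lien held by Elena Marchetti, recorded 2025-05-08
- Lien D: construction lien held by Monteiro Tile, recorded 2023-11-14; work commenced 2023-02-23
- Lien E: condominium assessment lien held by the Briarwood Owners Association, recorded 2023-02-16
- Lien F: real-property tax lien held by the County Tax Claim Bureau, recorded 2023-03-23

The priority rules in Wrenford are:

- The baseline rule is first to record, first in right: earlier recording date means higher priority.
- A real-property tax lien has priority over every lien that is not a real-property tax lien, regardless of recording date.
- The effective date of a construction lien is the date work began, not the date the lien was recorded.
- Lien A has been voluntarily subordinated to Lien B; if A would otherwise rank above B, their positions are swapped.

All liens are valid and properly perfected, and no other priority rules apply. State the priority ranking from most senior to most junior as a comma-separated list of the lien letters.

Adjusting effective dates: D relates back to 2023-02-23 (work commenced).
As a real-property tax lien, F is senior to every other lien.
Among the remaining liens, by effective date: E (2023-02-16), D (2023-02-23), A (2025-03-13), B (2025-04-20), C (2025-05-08).
Because A would otherwise rank above B, the subordination swaps them.

F, E, D, B, A, C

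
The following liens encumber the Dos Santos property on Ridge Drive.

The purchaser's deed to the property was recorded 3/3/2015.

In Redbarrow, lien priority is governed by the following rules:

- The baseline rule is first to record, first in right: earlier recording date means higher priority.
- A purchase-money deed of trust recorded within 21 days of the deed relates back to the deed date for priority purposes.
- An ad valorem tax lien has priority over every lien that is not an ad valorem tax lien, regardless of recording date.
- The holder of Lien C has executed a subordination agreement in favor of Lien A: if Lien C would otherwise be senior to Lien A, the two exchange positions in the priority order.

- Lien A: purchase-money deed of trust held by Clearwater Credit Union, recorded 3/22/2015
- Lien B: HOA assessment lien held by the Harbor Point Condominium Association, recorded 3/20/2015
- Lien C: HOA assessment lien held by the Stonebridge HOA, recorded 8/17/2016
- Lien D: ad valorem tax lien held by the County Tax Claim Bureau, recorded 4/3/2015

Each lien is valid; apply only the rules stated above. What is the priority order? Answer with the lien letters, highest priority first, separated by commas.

D, A, B, C

Effective dates: A relates back to the deed date 3/3/2015.
D is an ad valorem tax lien and takes priority over every other lien.
Remaining liens by effective date: A (3/3/2015), B (3/20/2015), C (8/17/2016).
C already ranks below A; the subordination has no effect.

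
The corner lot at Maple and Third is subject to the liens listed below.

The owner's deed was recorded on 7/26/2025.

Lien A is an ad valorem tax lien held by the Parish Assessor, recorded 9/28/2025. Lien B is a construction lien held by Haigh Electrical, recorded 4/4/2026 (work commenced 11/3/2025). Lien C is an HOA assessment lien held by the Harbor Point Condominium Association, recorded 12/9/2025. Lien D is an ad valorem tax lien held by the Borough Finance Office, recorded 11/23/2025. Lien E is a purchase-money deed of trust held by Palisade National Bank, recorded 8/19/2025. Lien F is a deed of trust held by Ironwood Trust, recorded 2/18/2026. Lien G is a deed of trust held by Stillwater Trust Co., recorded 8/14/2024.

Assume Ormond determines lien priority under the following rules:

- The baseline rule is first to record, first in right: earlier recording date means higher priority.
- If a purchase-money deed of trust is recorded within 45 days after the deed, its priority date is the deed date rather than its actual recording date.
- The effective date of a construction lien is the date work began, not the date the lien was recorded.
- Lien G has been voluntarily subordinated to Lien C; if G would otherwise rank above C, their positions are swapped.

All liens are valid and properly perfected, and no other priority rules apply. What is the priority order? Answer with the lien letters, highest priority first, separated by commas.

Effective dates: B relates back to 11/3/2025 (work commenced); E's effective date is the deed date, 7/26/2025.
Ordering by effective date: G (8/14/2024), E (7/26/2025), A (9/28/2025), B (11/3/2025), D (11/23/2025), C (12/9/2025), F (2/18/2026).
G is senior to C before the subordination, so the two trade places.

C, E, A, B, D, G, F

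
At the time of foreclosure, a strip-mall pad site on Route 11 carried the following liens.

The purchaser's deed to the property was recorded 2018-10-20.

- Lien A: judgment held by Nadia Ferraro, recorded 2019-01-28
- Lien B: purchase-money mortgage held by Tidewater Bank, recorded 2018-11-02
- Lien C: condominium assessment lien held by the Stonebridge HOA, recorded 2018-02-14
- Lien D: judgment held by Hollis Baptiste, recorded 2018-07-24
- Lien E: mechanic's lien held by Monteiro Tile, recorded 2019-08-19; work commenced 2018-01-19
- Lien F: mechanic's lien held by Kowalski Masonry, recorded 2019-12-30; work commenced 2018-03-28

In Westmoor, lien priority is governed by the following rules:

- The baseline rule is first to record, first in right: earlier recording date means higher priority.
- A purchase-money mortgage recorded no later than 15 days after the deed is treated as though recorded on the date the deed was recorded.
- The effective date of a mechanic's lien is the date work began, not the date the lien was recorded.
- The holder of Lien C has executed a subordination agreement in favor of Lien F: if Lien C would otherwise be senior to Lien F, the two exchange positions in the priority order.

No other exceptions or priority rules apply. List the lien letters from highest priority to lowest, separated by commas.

Effective dates: B relates back to the deed date 2018-10-20; E is treated as recorded 2018-01-19, the work-commencement date; F's effective date is 2018-03-28, when work began.
Sorted by effective date: E (2018-01-19), C (2018-02-14), F (2018-03-28), D (2018-07-24), B (2018-10-20), A (2019-01-28).
C is senior to F before the subordination, so the two trade places.

E, F, C, D, B, A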